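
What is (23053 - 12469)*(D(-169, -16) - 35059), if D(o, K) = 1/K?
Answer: -742130235/2 ≈ -3.7106e+8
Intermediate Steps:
(23053 - 12469)*(D(-169, -16) - 35059) = (23053 - 12469)*(1/(-16) - 35059) = 10584*(-1/16 - 35059) = 10584*(-560945/16) = -742130235/2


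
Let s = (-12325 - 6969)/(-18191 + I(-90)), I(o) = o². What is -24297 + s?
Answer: -245161733/10091 ≈ -24295.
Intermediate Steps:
s = 19294/10091 (s = (-12325 - 6969)/(-18191 + (-90)²) = -19294/(-18191 + 8100) = -19294/(-10091) = -19294*(-1/10091) = 19294/10091 ≈ 1.9120)
-24297 + s = -24297 + 19294/10091 = -245161733/10091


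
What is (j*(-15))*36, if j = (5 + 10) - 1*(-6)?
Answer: -11340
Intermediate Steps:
j = 21 (j = 15 + 6 = 21)
(j*(-15))*36 = (21*(-15))*36 = -315*36 = -11340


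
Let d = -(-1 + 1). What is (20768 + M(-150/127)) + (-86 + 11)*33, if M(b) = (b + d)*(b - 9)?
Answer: 295241747/16129 ≈ 18305.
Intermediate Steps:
d = 0 (d = -1*0 = 0)
M(b) = b*(-9 + b) (M(b) = (b + 0)*(b - 9) = b*(-9 + b))
(20768 + M(-150/127)) + (-86 + 11)*33 = (20768 + (-150/127)*(-9 - 150/127)) + (-86 + 11)*33 = (20768 + (-150*1/127)*(-9 - 150*1/127)) - 75*33 = (20768 - 150*(-9 - 150/127)/127) - 2475 = (20768 - 150/127*(-1293/127)) - 2475 = (20768 + 193950/16129) - 2475 = 335161022/16129 - 2475 = 295241747/16129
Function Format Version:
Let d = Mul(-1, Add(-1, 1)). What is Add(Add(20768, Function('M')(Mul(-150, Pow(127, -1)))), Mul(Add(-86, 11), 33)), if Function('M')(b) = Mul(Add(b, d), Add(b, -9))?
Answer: Rational(295241747, 16129) ≈ 18305.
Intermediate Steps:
d = 0 (d = Mul(-1, 0) = 0)
Function('M')(b) = Mul(b, Add(-9, b)) (Function('M')(b) = Mul(Add(b, 0), Add(b, -9)) = Mul(b, Add(-9, b)))
Add(Add(20768, Function('M')(Mul(-150, Pow(127, -1)))), Mul(Add(-86, 11), 33)) = Add(Add(20768, Mul(Mul(-150, Pow(127, -1)), Add(-9, Mul(-150, Pow(127, -1))))), Mul(Add(-86, 11), 33)) = Add(Add(20768, Mul(Mul(-150, Rational(1, 127)), Add(-9, Mul(-150, Rational(1, 127))))), Mul(-75, 33)) = Add(Add(20768, Mul(Rational(-150, 127), Add(-9, Rational(-150, 127)))), -2475) = Add(Add(20768, Mul(Rational(-150, 127), Rational(-1293, 127))), -2475) = Add(Add(20768, Rational(193950, 16129)), -2475) = Add(Rational(335161022, 16129), -2475) = Rational(295241747, 16129)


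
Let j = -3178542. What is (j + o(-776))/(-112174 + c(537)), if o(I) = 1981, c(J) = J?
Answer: 3176561/111637 ≈ 28.454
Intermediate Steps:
(j + o(-776))/(-112174 + c(537)) = (-3178542 + 1981)/(-112174 + 537) = -3176561/(-111637) = -3176561*(-1/111637) = 3176561/111637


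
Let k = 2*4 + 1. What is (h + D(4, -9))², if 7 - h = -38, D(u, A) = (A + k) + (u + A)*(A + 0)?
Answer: 8100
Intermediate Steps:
k = 9 (k = 8 + 1 = 9)
D(u, A) = 9 + A + A*(A + u) (D(u, A) = (A + 9) + (u + A)*(A + 0) = (9 + A) + (A + u)*A = (9 + A) + A*(A + u) = 9 + A + A*(A + u))
h = 45 (h = 7 - 1*(-38) = 7 + 38 = 45)
(h + D(4, -9))² = (45 + (9 - 9 + (-9)² - 9*4))² = (45 + (9 - 9 + 81 - 36))² = (45 + 45)² = 90² = 8100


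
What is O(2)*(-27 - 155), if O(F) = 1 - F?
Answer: 182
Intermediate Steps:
O(2)*(-27 - 155) = (1 - 1*2)*(-27 - 155) = (1 - 2)*(-182) = -1*(-182) = 182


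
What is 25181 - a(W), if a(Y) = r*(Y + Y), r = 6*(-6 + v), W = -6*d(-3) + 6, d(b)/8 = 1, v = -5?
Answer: 19637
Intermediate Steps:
d(b) = 8 (d(b) = 8*1 = 8)
W = -42 (W = -6*8 + 6 = -48 + 6 = -42)
r = -66 (r = 6*(-6 - 5) = 6*(-11) = -66)
a(Y) = -132*Y (a(Y) = -66*(Y + Y) = -132*Y)
25181 - a(W) = 25181 - (-132)*(-42) = 25181 - 1*5544 = 25181 - 5544 = 19637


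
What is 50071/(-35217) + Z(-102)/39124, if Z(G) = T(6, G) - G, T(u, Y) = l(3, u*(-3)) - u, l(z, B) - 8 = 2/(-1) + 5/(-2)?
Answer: -558706775/393665688 ≈ -1.4192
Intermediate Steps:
l(z, B) = 7/2 (l(z, B) = 8 + (2/(-1) + 5/(-2)) = 8 + (2*(-1) + 5*(-½)) = 8 + (-2 - 5/2) = 8 - 9/2 = 7/2)
T(u, Y) = 7/2 - u
Z(G) = -5/2 - G (Z(G) = (7/2 - 1*6) - G = (7/2 - 6) - G = -5/2 - G)
50071/(-35217) + Z(-102)/39124 = 50071/(-35217) + (-5/2 - 1*(-102))/39124 = 50071*(-1/35217) + (-5/2 + 102)*(1/39124) = -7153/5031 + (199/2)*(1/39124) = -7153/5031 + 199/78248 = -558706775/393665688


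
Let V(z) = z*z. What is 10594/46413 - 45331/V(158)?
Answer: -1839479087/1158654132 ≈ -1.5876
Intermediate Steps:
V(z) = z**2
10594/46413 - 45331/V(158) = 10594/46413 - 45331/(158**2) = 10594*(1/46413) - 45331/24964 = 10594/46413 - 45331*1/24964 = 10594/46413 - 45331/24964 = -1839479087/1158654132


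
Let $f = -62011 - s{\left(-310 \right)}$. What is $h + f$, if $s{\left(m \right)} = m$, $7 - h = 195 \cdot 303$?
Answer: $-120779$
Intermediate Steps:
$h = -59078$ ($h = 7 - 195 \cdot 303 = 7 - 59085 = -59078$)
$f = -61701$ ($f = -62011 - -310 = -62011 + 310 = -61701$)
$h + f = -59078 - 61701 = -120779$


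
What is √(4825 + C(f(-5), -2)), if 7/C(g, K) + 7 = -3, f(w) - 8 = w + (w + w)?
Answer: √482430/10 ≈ 69.457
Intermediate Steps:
f(w) = 8 + 3*w (f(w) = 8 + (w + (w + w)) = 8 + (w + 2*w) = 8 + 3*w)
C(g, K) = -7/10 (C(g, K) = 7/(-7 - 3) = 7/(-10) = 7*(-⅒) = -7/10)
√(4825 + C(f(-5), -2)) = √(4825 - 7/10) = √(48243/10) = √482430/10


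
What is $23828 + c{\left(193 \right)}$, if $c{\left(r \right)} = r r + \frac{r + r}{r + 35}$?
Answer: $\frac{6962971}{114} \approx 61079.0$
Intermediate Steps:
$c{\left(r \right)} = r^{2} + \frac{2 r}{35 + r}$
$23828 + c{\left(193 \right)} = 23828 + \frac{193 \left(2 + 193^{2} + 35 \cdot 193\right)}{35 + 193} = 23828 + \frac{193 \left(2 + 37249 + 6755\right)}{228} = 23828 + 193 \cdot \frac{1}{228} \cdot 44006 = 23828 + \frac{4246579}{114} = \frac{6962971}{114}$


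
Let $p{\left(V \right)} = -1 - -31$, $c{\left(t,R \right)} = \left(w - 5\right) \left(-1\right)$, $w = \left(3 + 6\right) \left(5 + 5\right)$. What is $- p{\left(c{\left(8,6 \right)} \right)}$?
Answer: $-30$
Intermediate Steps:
$w = 90$ ($w = 9 \cdot 10 = 90$)
$c{\left(t,R \right)} = -85$ ($c{\left(t,R \right)} = \left(90 - 5\right) \left(-1\right) = 85 \left(-1\right) = -85$)
$p{\left(V \right)} = 30$ ($p{\left(V \right)} = -1 + 31 = 30$)
$- p{\left(c{\left(8,6 \right)} \right)} = \left(-1\right) 30 = -30$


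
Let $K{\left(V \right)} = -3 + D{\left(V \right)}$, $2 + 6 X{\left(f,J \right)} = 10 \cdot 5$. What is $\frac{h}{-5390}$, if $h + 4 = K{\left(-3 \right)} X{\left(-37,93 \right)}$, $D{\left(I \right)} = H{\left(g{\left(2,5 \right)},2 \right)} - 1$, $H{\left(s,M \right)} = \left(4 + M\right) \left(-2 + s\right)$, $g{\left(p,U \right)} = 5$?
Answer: $- \frac{54}{2695} \approx -0.020037$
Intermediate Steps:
$H{\left(s,M \right)} = \left(-2 + s\right) \left(4 + M\right)$
$X{\left(f,J \right)} = 8$ ($X{\left(f,J \right)} = - \frac{1}{3} + \frac{10 \cdot 5}{6} = - \frac{1}{3} + \frac{1}{6} \cdot 50 = - \frac{1}{3} + \frac{25}{3} = 8$)
$D{\left(I \right)} = 17$ ($D{\left(I \right)} = \left(-8 - 4 + 4 \cdot 5 + 2 \cdot 5\right) - 1 = \left(-8 - 4 + 20 + 10\right) - 1 = 18 - 1 = 17$)
$K{\left(V \right)} = 14$ ($K{\left(V \right)} = -3 + 17 = 14$)
$h = 108$ ($h = -4 + 14 \cdot 8 = -4 + 112 = 108$)
$\frac{h}{-5390} = \frac{108}{-5390} = 108 \left(- \frac{1}{5390}\right) = - \frac{54}{2695}$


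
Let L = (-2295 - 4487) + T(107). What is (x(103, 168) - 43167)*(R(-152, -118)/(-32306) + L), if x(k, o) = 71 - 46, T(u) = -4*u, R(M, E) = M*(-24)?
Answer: 5024531045468/16153 ≈ 3.1106e+8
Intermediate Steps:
R(M, E) = -24*M
L = -7210 (L = (-2295 - 4487) - 4*107 = -6782 - 428 = -7210)
x(k, o) = 25
(x(103, 168) - 43167)*(R(-152, -118)/(-32306) + L) = (25 - 43167)*(-24*(-152)/(-32306) - 7210) = -43142*(3648*(-1/32306) - 7210) = -43142*(-1824/16153 - 7210) = -43142*(-116464954/16153) = 5024531045468/16153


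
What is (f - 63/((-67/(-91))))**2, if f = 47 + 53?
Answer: 935089/4489 ≈ 208.31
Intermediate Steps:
f = 100
(f - 63/((-67/(-91))))**2 = (100 - 63/((-67/(-91))))**2 = (100 - 63/((-67*(-1/91))))**2 = (100 - 63/67/91)**2 = (100 - 63*91/67)**2 = (100 - 5733/67)**2 = (967/67)**2 = 935089/4489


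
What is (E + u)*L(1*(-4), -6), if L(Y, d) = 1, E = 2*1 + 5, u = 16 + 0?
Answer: 23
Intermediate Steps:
u = 16
E = 7 (E = 2 + 5 = 7)
(E + u)*L(1*(-4), -6) = (7 + 16)*1 = 23*1 = 23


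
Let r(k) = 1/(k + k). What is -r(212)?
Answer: -1/424 ≈ -0.0023585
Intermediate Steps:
r(k) = 1/(2*k)
-r(212) = -1/(2*212) = -1*1/424 = -1/424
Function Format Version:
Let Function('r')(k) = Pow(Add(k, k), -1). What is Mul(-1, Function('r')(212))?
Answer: Rational(-1, 424) ≈ -0.0023585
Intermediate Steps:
Function('r')(k) = Mul(Rational(1, 2), Pow(k, -1)) (Function('r')(k) = Pow(Mul(2, k), -1) = Mul(Rational(1, 2), Pow(k, -1)))
Mul(-1, Function('r')(212)) = Mul(-1, Mul(Rational(1, 2), Pow(212, -1))) = Mul(-1, Mul(Rational(1, 2), Rational(1, 212))) = Mul(-1, Rational(1, 424)) = Rational(-1, 424)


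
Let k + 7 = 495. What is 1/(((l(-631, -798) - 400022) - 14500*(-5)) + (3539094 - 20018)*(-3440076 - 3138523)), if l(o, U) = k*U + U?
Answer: -1/23150590572268 ≈ -4.3195e-14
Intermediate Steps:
k = 488 (k = -7 + 495 = 488)
l(o, U) = 489*U (l(o, U) = 488*U + U = 489*U)
1/(((l(-631, -798) - 400022) - 14500*(-5)) + (3539094 - 20018)*(-3440076 - 3138523)) = 1/(((489*(-798) - 400022) - 14500*(-5)) + (3539094 - 20018)*(-3440076 - 3138523)) = 1/(((-390222 - 400022) + 72500) + 3519076*(-6578599)) = 1/((-790244 + 72500) - 23150589854524) = 1/(-717744 - 23150589854524) = 1/(-23150590572268) = -1/23150590572268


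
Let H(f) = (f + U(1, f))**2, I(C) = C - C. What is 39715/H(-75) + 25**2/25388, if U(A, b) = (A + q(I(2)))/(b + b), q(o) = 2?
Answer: 229954981875/32473562308 ≈ 7.0813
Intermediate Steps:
I(C) = 0
U(A, b) = (2 + A)/(2*b) (U(A, b) = (A + 2)/(b + b) = (2 + A)/((2*b)) = (2 + A)*(1/(2*b)) = (2 + A)/(2*b))
H(f) = (f + 3/(2*f))**2 (H(f) = (f + (2 + 1)/(2*f))**2 = (f + (1/2)*3/f)**2 = (f + 3/(2*f))**2)
39715/H(-75) + 25**2/25388 = 39715/(((1/4)*(3 + 2*(-75)**2)**2/(-75)**2)) + 25**2/25388 = 39715/(((1/4)*(1/5625)*(3 + 2*5625)**2)) + 625*(1/25388) = 39715/(((1/4)*(1/5625)*(3 + 11250)**2)) + 625/25388 = 39715/(((1/4)*(1/5625)*11253**2)) + 625/25388 = 39715/(((1/4)*(1/5625)*126630009)) + 625/25388 = 39715/(14070001/2500) + 625/25388 = 39715*(2500/14070001) + 625/25388 = 99287500/14070001 + 625/25388 = 229954981875/32473562308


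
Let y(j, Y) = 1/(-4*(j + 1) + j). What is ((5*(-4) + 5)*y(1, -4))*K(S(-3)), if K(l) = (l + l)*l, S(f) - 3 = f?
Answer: 0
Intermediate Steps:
S(f) = 3 + f
y(j, Y) = 1/(-4 - 3*j) (y(j, Y) = 1/(-4*(1 + j) + j) = 1/((-4 - 4*j) + j) = 1/(-4 - 3*j))
K(l) = 2*l**2 (K(l) = (2*l)*l = 2*l**2)
((5*(-4) + 5)*y(1, -4))*K(S(-3)) = ((5*(-4) + 5)*(-1/(4 + 3*1)))*(2*(3 - 3)**2) = ((-20 + 5)*(-1/(4 + 3)))*(2*0**2) = (-(-15)/7)*(2*0) = -(-15)/7*0 = -15*(-1/7)*0 = (15/7)*0 = 0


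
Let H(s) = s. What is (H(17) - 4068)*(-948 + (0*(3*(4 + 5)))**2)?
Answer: 3840348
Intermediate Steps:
(H(17) - 4068)*(-948 + (0*(3*(4 + 5)))**2) = (17 - 4068)*(-948 + (0*(3*(4 + 5)))**2) = -4051*(-948 + (0*(3*9))**2) = -4051*(-948 + (0*27)**2) = -4051*(-948 + 0**2) = -4051*(-948 + 0) = -4051*(-948) = 3840348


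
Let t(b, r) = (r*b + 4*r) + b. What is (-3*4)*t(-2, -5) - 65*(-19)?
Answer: 1379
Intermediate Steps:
t(b, r) = b + 4*r + b*r (t(b, r) = (b*r + 4*r) + b = (4*r + b*r) + b = b + 4*r + b*r)
(-3*4)*t(-2, -5) - 65*(-19) = (-3*4)*(-2 + 4*(-5) - 2*(-5)) - 65*(-19) = -12*(-2 - 20 + 10) + 1235 = -12*(-12) + 1235 = 144 + 1235 = 1379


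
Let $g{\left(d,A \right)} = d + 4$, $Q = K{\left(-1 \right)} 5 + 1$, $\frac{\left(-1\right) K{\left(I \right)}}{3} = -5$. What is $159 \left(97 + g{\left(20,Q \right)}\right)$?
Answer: $19239$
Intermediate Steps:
$K{\left(I \right)} = 15$ ($K{\left(I \right)} = \left(-3\right) \left(-5\right) = 15$)
$Q = 76$ ($Q = 15 \cdot 5 + 1 = 75 + 1 = 76$)
$g{\left(d,A \right)} = 4 + d$
$159 \left(97 + g{\left(20,Q \right)}\right) = 159 \left(97 + \left(4 + 20\right)\right) = 159 \left(97 + 24\right) = 159 \cdot 121 = 19239$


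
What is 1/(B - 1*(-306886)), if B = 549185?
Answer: 1/856071 ≈ 1.1681e-6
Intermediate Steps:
1/(B - 1*(-306886)) = 1/(549185 - 1*(-306886)) = 1/(549185 + 306886) = 1/856071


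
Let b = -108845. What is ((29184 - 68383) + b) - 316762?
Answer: -464806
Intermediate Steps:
((29184 - 68383) + b) - 316762 = ((29184 - 68383) - 108845) - 316762 = (-39199 - 108845) - 316762 = -148044 - 316762 = -464806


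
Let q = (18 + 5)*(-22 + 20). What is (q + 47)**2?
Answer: 1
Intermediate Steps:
q = -46 (q = 23*(-2) = -46)
(q + 47)**2 = (-46 + 47)**2 = 1**2 = 1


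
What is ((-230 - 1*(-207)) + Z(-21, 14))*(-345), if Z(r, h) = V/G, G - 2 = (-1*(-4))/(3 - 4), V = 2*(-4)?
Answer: 6555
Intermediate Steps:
V = -8
G = -2 (G = 2 + (-1*(-4))/(3 - 4) = 2 + 4/(-1) = 2 + 4*(-1) = 2 - 4 = -2)
Z(r, h) = 4 (Z(r, h) = -8/(-2) = -8*(-½) = 4)
((-230 - 1*(-207)) + Z(-21, 14))*(-345) = ((-230 - 1*(-207)) + 4)*(-345) = ((-230 + 207) + 4)*(-345) = (-23 + 4)*(-345) = -19*(-345) = 6555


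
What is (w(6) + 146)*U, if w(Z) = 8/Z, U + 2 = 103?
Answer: 44642/3 ≈ 14881.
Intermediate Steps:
U = 101 (U = -2 + 103 = 101)
(w(6) + 146)*U = (8/6 + 146)*101 = (8*(⅙) + 146)*101 = (4/3 + 146)*101 = (442/3)*101 = 44642/3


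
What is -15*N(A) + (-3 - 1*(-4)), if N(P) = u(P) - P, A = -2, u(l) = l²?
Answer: -89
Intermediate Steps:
N(P) = P² - P
-15*N(A) + (-3 - 1*(-4)) = -(-30)*(-1 - 2) + (-3 - 1*(-4)) = -(-30)*(-3) + (-3 + 4) = -15*6 + 1 = -90 + 1 = -89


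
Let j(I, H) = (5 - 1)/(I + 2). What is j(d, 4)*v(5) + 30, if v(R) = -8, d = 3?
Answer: 118/5 ≈ 23.600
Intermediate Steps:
j(I, H) = 4/(2 + I)
j(d, 4)*v(5) + 30 = (4/(2 + 3))*(-8) + 30 = (4/5)*(-8) + 30 = (4*(⅕))*(-8) + 30 = (⅘)*(-8) + 30 = -32/5 + 30 = 118/5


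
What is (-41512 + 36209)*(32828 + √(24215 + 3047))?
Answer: -174086884 - 5303*√27262 ≈ -1.7496e+8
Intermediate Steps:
(-41512 + 36209)*(32828 + √(24215 + 3047)) = -5303*(32828 + √27262) = -174086884 - 5303*√27262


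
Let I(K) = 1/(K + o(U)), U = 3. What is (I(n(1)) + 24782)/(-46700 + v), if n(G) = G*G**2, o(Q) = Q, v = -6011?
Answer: -99129/210844 ≈ -0.47015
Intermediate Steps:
n(G) = G**3
I(K) = 1/(3 + K) (I(K) = 1/(K + 3) = 1/(3 + K))
(I(n(1)) + 24782)/(-46700 + v) = (1/(3 + 1**3) + 24782)/(-46700 - 6011) = (1/(3 + 1) + 24782)/(-52711) = (1/4 + 24782)*(-1/52711) = (99129/4)*(-1/52711) = -99129/210844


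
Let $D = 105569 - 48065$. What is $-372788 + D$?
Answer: $-315284$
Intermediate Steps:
$D = 57504$
$-372788 + D = -372788 + 57504 = -315284$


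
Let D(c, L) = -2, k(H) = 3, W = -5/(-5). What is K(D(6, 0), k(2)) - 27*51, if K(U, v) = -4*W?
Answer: -1381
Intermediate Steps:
W = 1 (W = -5*(-⅕) = 1)
K(U, v) = -4 (K(U, v) = -4*1 = -4)
K(D(6, 0), k(2)) - 27*51 = -4 - 27*51 = -4 - 1377 = -1381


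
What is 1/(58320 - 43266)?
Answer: 1/15054 ≈ 6.6428e-5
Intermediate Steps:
1/(58320 - 43266) = 1/15054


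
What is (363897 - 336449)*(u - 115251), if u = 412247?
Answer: 8151946208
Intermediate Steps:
(363897 - 336449)*(u - 115251) = (363897 - 336449)*(412247 - 115251) = 27448*296996 = 8151946208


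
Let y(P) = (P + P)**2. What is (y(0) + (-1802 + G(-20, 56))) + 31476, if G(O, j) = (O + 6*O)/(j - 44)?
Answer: 88987/3 ≈ 29662.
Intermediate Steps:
y(P) = 4*P**2 (y(P) = (2*P)**2 = 4*P**2)
G(O, j) = 7*O/(-44 + j) (G(O, j) = (7*O)/(-44 + j) = 7*O/(-44 + j))
(y(0) + (-1802 + G(-20, 56))) + 31476 = (4*0**2 + (-1802 + 7*(-20)/(-44 + 56))) + 31476 = (4*0 + (-1802 + 7*(-20)/12)) + 31476 = (0 + (-1802 + 7*(-20)*(1/12))) + 31476 = (0 + (-1802 - 35/3)) + 31476 = (0 - 5441/3) + 31476 = -5441/3 + 31476 = 88987/3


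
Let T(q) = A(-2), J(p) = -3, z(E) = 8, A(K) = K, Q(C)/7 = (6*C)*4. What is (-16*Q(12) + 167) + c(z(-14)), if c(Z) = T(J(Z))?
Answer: -32091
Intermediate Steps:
Q(C) = 168*C (Q(C) = 7*((6*C)*4) = 7*(24*C) = 168*C)
T(q) = -2
c(Z) = -2
(-16*Q(12) + 167) + c(z(-14)) = (-2688*12 + 167) - 2 = (-16*2016 + 167) - 2 = (-32256 + 167) - 2 = -32089 - 2 = -32091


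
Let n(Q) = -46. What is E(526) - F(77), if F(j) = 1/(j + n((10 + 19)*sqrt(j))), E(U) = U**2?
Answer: 8576955/31 ≈ 2.7668e+5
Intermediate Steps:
F(j) = 1/(-46 + j) (F(j) = 1/(j - 46) = 1/(-46 + j))
E(526) - F(77) = 526**2 - 1/(-46 + 77) = 276676 - 1/31 = 8576955/31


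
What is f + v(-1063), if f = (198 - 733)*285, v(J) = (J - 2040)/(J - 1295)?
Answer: -359532947/2358 ≈ -1.5247e+5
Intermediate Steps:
v(J) = (-2040 + J)/(-1295 + J)
f = -152475 (f = -535*285 = -152475)
f + v(-1063) = -152475 + (-2040 - 1063)/(-1295 - 1063) = -152475 - 3103/(-2358) = -152475 - 1/2358*(-3103) = -152475 + 3103/2358 = -359532947/2358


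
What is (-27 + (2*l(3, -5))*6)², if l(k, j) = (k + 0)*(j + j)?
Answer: 149769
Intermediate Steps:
l(k, j) = 2*j*k (l(k, j) = k*(2*j) = 2*j*k)
(-27 + (2*l(3, -5))*6)² = (-27 + (2*(2*(-5)*3))*6)² = (-27 + (2*(-30))*6)² = (-27 - 60*6)² = (-27 - 360)² = (-387)² = 149769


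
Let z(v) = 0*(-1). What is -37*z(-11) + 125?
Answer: 125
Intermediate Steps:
z(v) = 0
-37*z(-11) + 125 = -37*0 + 125 = 0 + 125 = 125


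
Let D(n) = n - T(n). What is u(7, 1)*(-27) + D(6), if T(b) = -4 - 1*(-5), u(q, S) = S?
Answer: -22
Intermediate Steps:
T(b) = 1 (T(b) = -4 + 5 = 1)
D(n) = -1 + n (D(n) = n - 1*1 = n - 1 = -1 + n)
u(7, 1)*(-27) + D(6) = 1*(-27) + (-1 + 6) = -27 + 5 = -22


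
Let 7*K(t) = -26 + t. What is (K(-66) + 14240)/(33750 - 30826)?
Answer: 579/119 ≈ 4.8655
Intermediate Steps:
K(t) = -26/7 + t/7 (K(t) = (-26 + t)/7 = -26/7 + t/7)
(K(-66) + 14240)/(33750 - 30826) = ((-26/7 + (⅐)*(-66)) + 14240)/(33750 - 30826) = ((-26/7 - 66/7) + 14240)/2924 = (-92/7 + 14240)*(1/2924) = (99588/7)*(1/2924) = 579/119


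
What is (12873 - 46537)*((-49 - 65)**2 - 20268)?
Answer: 244804608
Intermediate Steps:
(12873 - 46537)*((-49 - 65)**2 - 20268) = -33664*((-114)**2 - 20268) = -33664*(12996 - 20268) = -33664*(-7272) = 244804608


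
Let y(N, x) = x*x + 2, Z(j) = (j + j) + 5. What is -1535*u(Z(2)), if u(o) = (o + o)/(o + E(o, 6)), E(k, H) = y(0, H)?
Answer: -27630/47 ≈ -587.87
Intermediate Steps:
Z(j) = 5 + 2*j (Z(j) = 2*j + 5 = 5 + 2*j)
y(N, x) = 2 + x² (y(N, x) = x² + 2 = 2 + x²)
E(k, H) = 2 + H²
u(o) = 2*o/(38 + o) (u(o) = (o + o)/(o + (2 + 6²)) = (2*o)/(o + (2 + 36)) = (2*o)/(o + 38) = (2*o)/(38 + o) = 2*o/(38 + o))
-1535*u(Z(2)) = -3070*(5 + 2*2)/(38 + (5 + 2*2)) = -3070*(5 + 4)/(38 + (5 + 4)) = -3070*9/(38 + 9) = -3070*9/47 = -1535*18/47 = -27630/47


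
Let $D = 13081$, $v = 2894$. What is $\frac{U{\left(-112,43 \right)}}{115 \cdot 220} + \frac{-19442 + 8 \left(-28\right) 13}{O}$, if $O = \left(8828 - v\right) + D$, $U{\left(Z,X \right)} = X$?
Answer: $- \frac{112947711}{96215900} \approx -1.1739$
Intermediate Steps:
$O = 19015$ ($O = \left(8828 - 2894\right) + 13081 = 5934 + 13081 = 19015$)
$\frac{U{\left(-112,43 \right)}}{115 \cdot 220} + \frac{-19442 + 8 \left(-28\right) 13}{O} = \frac{43}{115 \cdot 220} + \frac{-19442 + 8 \left(-28\right) 13}{19015} = \frac{43}{25300} + \left(-19442 - 2912\right) \frac{1}{19015} = 43 \cdot \frac{1}{25300} + \left(-19442 - 2912\right) \frac{1}{19015} = \frac{43}{25300} - \frac{22354}{19015} = - \frac{112947711}{96215900}$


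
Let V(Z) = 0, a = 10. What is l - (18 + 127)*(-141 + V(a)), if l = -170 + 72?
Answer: 20347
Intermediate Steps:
l = -98
l - (18 + 127)*(-141 + V(a)) = -98 - (18 + 127)*(-141 + 0) = -98 - 145*(-141) = -98 - 1*(-20445) = -98 + 20445 = 20347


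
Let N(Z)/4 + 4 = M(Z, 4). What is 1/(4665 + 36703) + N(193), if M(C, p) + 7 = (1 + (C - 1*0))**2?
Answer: 6225884001/41368 ≈ 1.5050e+5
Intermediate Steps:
M(C, p) = -7 + (1 + C)**2 (M(C, p) = -7 + (1 + (C - 1*0))**2 = -7 + (1 + (C + 0))**2 = -7 + (1 + C)**2)
N(Z) = -44 + 4*(1 + Z)**2 (N(Z) = -16 + 4*(-7 + (1 + Z)**2) = -16 + (-28 + 4*(1 + Z)**2) = -44 + 4*(1 + Z)**2)
1/(4665 + 36703) + N(193) = 1/(4665 + 36703) + (-44 + 4*(1 + 193)**2) = 1/41368 + (-44 + 4*194**2) = 1/41368 + (-44 + 4*37636) = 1/41368 + (-44 + 150544) = 1/41368 + 150500 = 6225884001/41368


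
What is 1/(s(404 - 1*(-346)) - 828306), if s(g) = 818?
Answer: -1/827488 ≈ -1.2085e-6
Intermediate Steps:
1/(s(404 - 1*(-346)) - 828306) = 1/(818 - 828306) = 1/(-827488) = -1/827488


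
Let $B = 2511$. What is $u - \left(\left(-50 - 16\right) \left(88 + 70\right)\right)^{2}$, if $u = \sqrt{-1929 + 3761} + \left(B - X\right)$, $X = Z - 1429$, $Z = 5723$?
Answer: $-108744967 + 2 \sqrt{458} \approx -1.0874 \cdot 10^{8}$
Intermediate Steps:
$X = 4294$ ($X = 5723 - 1429 = 4294$)
$u = -1783 + 2 \sqrt{458}$ ($u = \sqrt{-1929 + 3761} + \left(2511 - 4294\right) = \sqrt{1832} + \left(2511 - 4294\right) = 2 \sqrt{458} - 1783 = -1783 + 2 \sqrt{458} \approx -1740.2$)
$u - \left(\left(-50 - 16\right) \left(88 + 70\right)\right)^{2} = \left(-1783 + 2 \sqrt{458}\right) - \left(\left(-50 - 16\right) \left(88 + 70\right)\right)^{2} = \left(-1783 + 2 \sqrt{458}\right) - \left(\left(-66\right) 158\right)^{2} = \left(-1783 + 2 \sqrt{458}\right) - \left(-10428\right)^{2} = \left(-1783 + 2 \sqrt{458}\right) - 108743184 = -108744967 + 2 \sqrt{458}$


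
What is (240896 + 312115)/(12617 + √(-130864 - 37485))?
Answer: 6977339787/159357038 - 553011*I*√168349/159357038 ≈ 43.784 - 1.4239*I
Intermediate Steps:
(240896 + 312115)/(12617 + √(-130864 - 37485)) = 553011/(12617 + √(-168349)) = 553011/(12617 + I*√168349)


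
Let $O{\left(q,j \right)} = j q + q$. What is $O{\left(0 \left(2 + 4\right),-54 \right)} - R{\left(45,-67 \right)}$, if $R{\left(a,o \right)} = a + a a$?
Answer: $-2070$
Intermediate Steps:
$R{\left(a,o \right)} = a + a^{2}$
$O{\left(q,j \right)} = q + j q$
$O{\left(0 \left(2 + 4\right),-54 \right)} - R{\left(45,-67 \right)} = 0 \left(2 + 4\right) \left(1 - 54\right) - 45 \left(1 + 45\right) = 0 \cdot 6 \left(-53\right) - 45 \cdot 46 = 0 \left(-53\right) - 2070 = 0 - 2070 = -2070$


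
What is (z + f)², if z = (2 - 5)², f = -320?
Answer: 96721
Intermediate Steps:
z = 9 (z = (-3)² = 9)
(z + f)² = (9 - 320)² = (-311)² = 96721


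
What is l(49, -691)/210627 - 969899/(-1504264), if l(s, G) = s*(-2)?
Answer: 204139498801/316838613528 ≈ 0.64430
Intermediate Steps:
l(s, G) = -2*s
l(49, -691)/210627 - 969899/(-1504264) = -2*49/210627 - 969899/(-1504264) = -98*1/210627 - 969899*(-1/1504264) = -98/210627 + 969899/1504264 = 204139498801/316838613528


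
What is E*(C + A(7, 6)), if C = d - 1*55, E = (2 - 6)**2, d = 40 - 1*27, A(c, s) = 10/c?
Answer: -4544/7 ≈ -649.14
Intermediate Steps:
d = 13 (d = 40 - 27 = 13)
E = 16 (E = (-4)**2 = 16)
C = -42 (C = 13 - 1*55 = 13 - 55 = -42)
E*(C + A(7, 6)) = 16*(-42 + 10/7) = 16*(-284/7) = -4544/7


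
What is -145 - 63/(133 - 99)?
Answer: -4993/34 ≈ -146.85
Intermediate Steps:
-145 - 63/(133 - 99) = -145 - 63/34 = -4993/34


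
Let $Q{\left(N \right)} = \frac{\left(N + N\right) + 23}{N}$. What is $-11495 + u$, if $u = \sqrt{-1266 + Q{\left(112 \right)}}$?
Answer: $-11495 + \frac{i \sqrt{990815}}{28} \approx -11495.0 + 35.55 i$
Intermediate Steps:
$Q{\left(N \right)} = \frac{23 + 2 N}{N}$ ($Q{\left(N \right)} = \frac{2 N + 23}{N} = \frac{23 + 2 N}{N}$)
$u = \frac{i \sqrt{990815}}{28}$ ($u = \sqrt{-1266 + \left(2 + \frac{23}{112}\right)} = \sqrt{-1266 + \frac{247}{112}} = \sqrt{- \frac{141545}{112}} = \frac{i \sqrt{990815}}{28} \approx 35.55 i$)
$-11495 + u = -11495 + \frac{i \sqrt{990815}}{28}$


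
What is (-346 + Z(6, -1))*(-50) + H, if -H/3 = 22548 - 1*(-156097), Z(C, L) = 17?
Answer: -519485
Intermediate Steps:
H = -535935 (H = -3*(22548 - 1*(-156097)) = -3*(22548 + 156097) = -3*178645 = -535935)
(-346 + Z(6, -1))*(-50) + H = (-346 + 17)*(-50) - 535935 = -329*(-50) - 535935 = 16450 - 535935 = -519485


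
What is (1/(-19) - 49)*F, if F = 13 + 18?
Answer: -28892/19 ≈ -1520.6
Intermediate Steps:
F = 31
(1/(-19) - 49)*F = (1/(-19) - 49)*31 = (-1/19 - 49)*31 = -932/19*31 = -28892/19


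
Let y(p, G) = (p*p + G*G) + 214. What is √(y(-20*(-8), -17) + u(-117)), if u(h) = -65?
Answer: √26038 ≈ 161.36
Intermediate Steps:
y(p, G) = 214 + G² + p² (y(p, G) = (p² + G²) + 214 = (G² + p²) + 214 = 214 + G² + p²)
√(y(-20*(-8), -17) + u(-117)) = √((214 + (-17)² + (-20*(-8))²) - 65) = √((214 + 289 + 160²) - 65) = √((214 + 289 + 25600) - 65) = √(26103 - 65) = √26038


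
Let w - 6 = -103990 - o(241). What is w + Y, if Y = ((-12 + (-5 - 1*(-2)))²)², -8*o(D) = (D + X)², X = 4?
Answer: -366847/8 ≈ -45856.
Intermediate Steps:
o(D) = -(4 + D)²/8 (o(D) = -(D + 4)²/8 = -(4 + D)²/8)
Y = 50625 (Y = ((-12 + (-5 + 2))²)² = ((-12 - 3)²)² = ((-15)²)² = 225² = 50625)
w = -771847/8 (w = 6 + (-103990 - (-1)*(4 + 241)²/8) = 6 + (-103990 - (-1)*245²/8) = 6 + (-103990 - (-1)*60025/8) = 6 + (-103990 - 1*(-60025/8)) = 6 + (-103990 + 60025/8) = 6 - 771895/8 = -771847/8 ≈ -96481.)
w + Y = -771847/8 + 50625 = -366847/8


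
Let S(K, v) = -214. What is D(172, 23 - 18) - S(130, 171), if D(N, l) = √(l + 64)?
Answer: 214 + √69 ≈ 222.31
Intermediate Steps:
D(N, l) = √(64 + l)
D(172, 23 - 18) - S(130, 171) = √(64 + (23 - 18)) - 1*(-214) = √(64 + 5) + 214 = √69 + 214 = 214 + √69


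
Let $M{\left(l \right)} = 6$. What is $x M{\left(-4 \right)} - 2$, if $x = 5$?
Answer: $28$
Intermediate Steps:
$x M{\left(-4 \right)} - 2 = 5 \cdot 6 - 2 = 30 - 2 = 28$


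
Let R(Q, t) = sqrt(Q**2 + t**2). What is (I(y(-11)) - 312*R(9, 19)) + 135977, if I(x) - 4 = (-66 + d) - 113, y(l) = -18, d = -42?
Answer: 135760 - 312*sqrt(442) ≈ 1.2920e+5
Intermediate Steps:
I(x) = -217 (I(x) = 4 + ((-66 - 42) - 113) = 4 + (-108 - 113) = 4 - 221 = -217)
(I(y(-11)) - 312*R(9, 19)) + 135977 = (-217 - 312*sqrt(9**2 + 19**2)) + 135977 = (-217 - 312*sqrt(81 + 361)) + 135977 = (-217 - 312*sqrt(442)) + 135977 = 135760 - 312*sqrt(442)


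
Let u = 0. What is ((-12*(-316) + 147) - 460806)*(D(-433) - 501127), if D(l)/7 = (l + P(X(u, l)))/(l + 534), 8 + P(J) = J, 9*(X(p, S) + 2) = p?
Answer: 23125204044576/101 ≈ 2.2896e+11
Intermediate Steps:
X(p, S) = -2 + p/9
P(J) = -8 + J
D(l) = 7*(-10 + l)/(534 + l) (D(l) = 7*((l + (-8 + (-2 + (⅑)*0)))/(l + 534)) = 7*((l + (-8 + (-2 + 0)))/(534 + l)) = 7*((l + (-8 - 2))/(534 + l)) = 7*((l - 10)/(534 + l)) = 7*((-10 + l)/(534 + l)) = 7*(-10 + l)/(534 + l))
((-12*(-316) + 147) - 460806)*(D(-433) - 501127) = ((-12*(-316) + 147) - 460806)*(7*(-10 - 433)/(534 - 433) - 501127) = ((3792 + 147) - 460806)*(7*(-443)/101 - 501127) = (3939 - 460806)*(7*(1/101)*(-443) - 501127) = -456867*(-3101/101 - 501127) = -456867*(-50616928/101) = 23125204044576/101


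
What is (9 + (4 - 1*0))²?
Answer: 169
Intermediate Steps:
(9 + (4 - 1*0))² = (9 + (4 + 0))² = (9 + 4)² = 13² = 169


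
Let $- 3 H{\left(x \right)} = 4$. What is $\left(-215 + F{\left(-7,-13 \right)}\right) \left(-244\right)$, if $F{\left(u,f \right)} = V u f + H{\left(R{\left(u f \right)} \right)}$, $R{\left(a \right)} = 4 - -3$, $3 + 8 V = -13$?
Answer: $\frac{291580}{3} \approx 97193.0$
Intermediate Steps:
$V = -2$ ($V = - \frac{3}{8} + \frac{1}{8} \left(-13\right) = - \frac{3}{8} - \frac{13}{8} = -2$)
$R{\left(a \right)} = 7$ ($R{\left(a \right)} = 4 + 3 = 7$)
$H{\left(x \right)} = - \frac{4}{3}$ ($H{\left(x \right)} = \left(- \frac{1}{3}\right) 4 = - \frac{4}{3}$)
$F{\left(u,f \right)} = - \frac{4}{3} - 2 f u$ ($F{\left(u,f \right)} = - 2 u f - \frac{4}{3} = - 2 f u - \frac{4}{3} = - \frac{4}{3} - 2 f u$)
$\left(-215 + F{\left(-7,-13 \right)}\right) \left(-244\right) = \left(-215 - \left(\frac{4}{3} - -182\right)\right) \left(-244\right) = \left(-215 - \frac{550}{3}\right) \left(-244\right) = \left(- \frac{1195}{3}\right) \left(-244\right) = \frac{291580}{3}$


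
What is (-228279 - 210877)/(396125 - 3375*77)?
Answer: -219578/68125 ≈ -3.2232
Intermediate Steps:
(-228279 - 210877)/(396125 - 3375*77) = -439156/(396125 - 259875) = -439156/136250 = -439156*1/136250 = -219578/68125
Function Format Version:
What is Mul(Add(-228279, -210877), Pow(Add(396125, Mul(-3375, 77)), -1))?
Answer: Rational(-219578, 68125) ≈ -3.2232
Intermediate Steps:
Mul(Add(-228279, -210877), Pow(Add(396125, Mul(-3375, 77)), -1)) = Mul(-439156, Pow(Add(396125, -259875), -1)) = Mul(-439156, Pow(136250, -1)) = Mul(-439156, Rational(1, 136250)) = Rational(-219578, 68125)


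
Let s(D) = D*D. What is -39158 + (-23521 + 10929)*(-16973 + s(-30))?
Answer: 202352058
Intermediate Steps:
s(D) = D**2
-39158 + (-23521 + 10929)*(-16973 + s(-30)) = -39158 + (-23521 + 10929)*(-16973 + (-30)**2) = -39158 - 12592*(-16973 + 900) = -39158 - 12592*(-16073) = -39158 + 202391216 = 202352058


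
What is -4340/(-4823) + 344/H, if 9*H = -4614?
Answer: 121256/529841 ≈ 0.22885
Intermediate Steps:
H = -1538/3 (H = (⅑)*(-4614) = -1538/3 ≈ -512.67)
-4340/(-4823) + 344/H = -4340/(-4823) + 344/(-1538/3) = -4340*(-1/4823) + 344*(-3/1538) = 620/689 - 516/769 = 121256/529841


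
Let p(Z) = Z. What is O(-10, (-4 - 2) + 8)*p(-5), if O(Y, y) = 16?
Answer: -80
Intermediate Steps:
O(-10, (-4 - 2) + 8)*p(-5) = 16*(-5) = -80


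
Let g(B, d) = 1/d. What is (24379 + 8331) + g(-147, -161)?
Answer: 5266309/161 ≈ 32710.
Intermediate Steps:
(24379 + 8331) + g(-147, -161) = (24379 + 8331) + 1/(-161) = 32710 - 1/161 = 5266309/161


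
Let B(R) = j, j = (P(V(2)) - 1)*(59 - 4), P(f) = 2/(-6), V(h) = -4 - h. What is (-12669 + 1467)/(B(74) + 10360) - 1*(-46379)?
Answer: 715611167/15430 ≈ 46378.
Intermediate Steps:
P(f) = -⅓ (P(f) = 2*(-⅙) = -⅓)
j = -220/3 (j = (-⅓ - 1)*(59 - 4) = -4/3*55 = -220/3 ≈ -73.333)
B(R) = -220/3
(-12669 + 1467)/(B(74) + 10360) - 1*(-46379) = (-12669 + 1467)/(-220/3 + 10360) - 1*(-46379) = -11202/30860/3 + 46379 = -11202*3/30860 + 46379 = -16803/15430 + 46379 = 715611167/15430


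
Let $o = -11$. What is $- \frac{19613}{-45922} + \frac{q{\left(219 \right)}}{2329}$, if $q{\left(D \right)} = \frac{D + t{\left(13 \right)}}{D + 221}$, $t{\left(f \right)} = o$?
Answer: $\frac{2513521207}{5882378590} \approx 0.4273$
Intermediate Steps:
$t{\left(f \right)} = -11$
$q{\left(D \right)} = \frac{-11 + D}{221 + D}$ ($q{\left(D \right)} = \frac{D - 11}{D + 221} = \frac{-11 + D}{221 + D}$)
$- \frac{19613}{-45922} + \frac{q{\left(219 \right)}}{2329} = - \frac{19613}{-45922} + \frac{\frac{1}{221 + 219} \left(-11 + 219\right)}{2329} = \left(-19613\right) \left(- \frac{1}{45922}\right) + \frac{1}{440} \cdot 208 \cdot \frac{1}{2329} = \frac{19613}{45922} + \frac{1}{440} \cdot 208 \cdot \frac{1}{2329} = \frac{19613}{45922} + \frac{26}{55} \cdot \frac{1}{2329} = \frac{19613}{45922} + \frac{26}{128095} = \frac{2513521207}{5882378590}$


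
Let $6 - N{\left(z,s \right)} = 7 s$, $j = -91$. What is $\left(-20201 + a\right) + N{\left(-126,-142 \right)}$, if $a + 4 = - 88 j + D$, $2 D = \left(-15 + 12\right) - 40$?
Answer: $- \frac{22437}{2} \approx -11219.0$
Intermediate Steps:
$D = - \frac{43}{2}$ ($D = \frac{\left(-15 + 12\right) - 40}{2} = \frac{-3 - 40}{2} = \frac{1}{2} \left(-43\right) = - \frac{43}{2} \approx -21.5$)
$N{\left(z,s \right)} = 6 - 7 s$
$a = \frac{15965}{2}$ ($a = -4 - - \frac{15973}{2} = -4 + \left(8008 - \frac{43}{2}\right) = -4 + \frac{15973}{2} = \frac{15965}{2} \approx 7982.5$)
$\left(-20201 + a\right) + N{\left(-126,-142 \right)} = \left(-20201 + \frac{15965}{2}\right) + \left(6 - -994\right) = - \frac{24437}{2} + \left(6 + 994\right) = - \frac{24437}{2} + 1000 = - \frac{22437}{2}$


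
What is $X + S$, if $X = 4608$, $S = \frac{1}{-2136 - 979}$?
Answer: $\frac{14353919}{3115} \approx 4608.0$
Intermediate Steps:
$S = - \frac{1}{3115}$ ($S = \frac{1}{-3115} = - \frac{1}{3115} \approx -0.00032103$)
$X + S = 4608 - \frac{1}{3115} = \frac{14353919}{3115}$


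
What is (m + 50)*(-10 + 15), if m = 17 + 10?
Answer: 385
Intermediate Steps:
m = 27
(m + 50)*(-10 + 15) = (27 + 50)*(-10 + 15) = 77*5 = 385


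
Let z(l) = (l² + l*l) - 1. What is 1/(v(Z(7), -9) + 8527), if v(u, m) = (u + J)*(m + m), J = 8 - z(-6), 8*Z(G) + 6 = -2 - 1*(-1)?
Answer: 4/38707 ≈ 0.00010334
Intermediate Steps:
Z(G) = -7/8 (Z(G) = -¾ + (-2 - 1*(-1))/8 = -¾ + (-2 + 1)/8 = -¾ + (⅛)*(-1) = -¾ - ⅛ = -7/8)
z(l) = -1 + 2*l² (z(l) = (l² + l²) - 1 = 2*l² - 1 = -1 + 2*l²)
J = -63 (J = 8 - (-1 + 2*(-6)²) = 8 - (-1 + 2*36) = 8 - (-1 + 72) = 8 - 1*71 = 8 - 71 = -63)
v(u, m) = 2*m*(-63 + u) (v(u, m) = (u - 63)*(m + m) = (-63 + u)*(2*m) = 2*m*(-63 + u))
1/(v(Z(7), -9) + 8527) = 1/(2*(-9)*(-63 - 7/8) + 8527) = 1/(2*(-9)*(-511/8) + 8527) = 1/(4599/4 + 8527) = 1/(38707/4) = 4/38707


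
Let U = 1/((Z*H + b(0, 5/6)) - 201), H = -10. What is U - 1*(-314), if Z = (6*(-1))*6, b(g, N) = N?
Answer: 301132/959 ≈ 314.01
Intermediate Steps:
Z = -36 (Z = -6*6 = -36)
U = 6/959 (U = 1/((-36*(-10) + 5/6) - 201) = 1/((360 + 5*(⅙)) - 201) = 1/((360 + ⅚) - 201) = 1/(2165/6 - 201) = 1/(959/6) = 6/959 ≈ 0.0062565)
U - 1*(-314) = 6/959 - 1*(-314) = 6/959 + 314 = 301132/959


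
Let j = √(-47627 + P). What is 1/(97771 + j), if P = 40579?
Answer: 97771/9559175489 - 2*I*√1762/9559175489 ≈ 1.0228e-5 - 8.7824e-9*I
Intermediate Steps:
j = 2*I*√1762 (j = √(-47627 + 40579) = √(-7048) = 2*I*√1762 ≈ 83.952*I)
1/(97771 + j) = 1/(97771 + 2*I*√1762)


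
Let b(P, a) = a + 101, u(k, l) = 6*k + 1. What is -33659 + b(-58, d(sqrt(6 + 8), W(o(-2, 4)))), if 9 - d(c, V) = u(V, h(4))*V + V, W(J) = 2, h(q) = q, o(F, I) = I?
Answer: -33577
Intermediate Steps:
u(k, l) = 1 + 6*k
d(c, V) = 9 - V - V*(1 + 6*V) (d(c, V) = 9 - ((1 + 6*V)*V + V) = 9 - (V*(1 + 6*V) + V) = 9 - (V + V*(1 + 6*V)) = 9 + (-V - V*(1 + 6*V)) = 9 - V - V*(1 + 6*V))
b(P, a) = 101 + a
-33659 + b(-58, d(sqrt(6 + 8), W(o(-2, 4)))) = -33659 + (101 + (9 - 1*2 - 1*2*(1 + 6*2))) = -33659 + (101 + (9 - 2 - 1*2*(1 + 12))) = -33659 + (101 + (9 - 2 - 1*2*13)) = -33659 + (101 + (9 - 2 - 26)) = -33659 + (101 - 19) = -33659 + 82 = -33577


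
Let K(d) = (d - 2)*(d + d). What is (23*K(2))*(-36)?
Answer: 0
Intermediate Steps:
K(d) = 2*d*(-2 + d) (K(d) = (-2 + d)*(2*d) = 2*d*(-2 + d))
(23*K(2))*(-36) = (23*(2*2*(-2 + 2)))*(-36) = (23*(2*2*0))*(-36) = (23*0)*(-36) = 0*(-36) = 0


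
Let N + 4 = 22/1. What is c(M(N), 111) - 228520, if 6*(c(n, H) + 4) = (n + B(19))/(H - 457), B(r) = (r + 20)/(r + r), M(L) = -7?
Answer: -18027801085/78888 ≈ -2.2852e+5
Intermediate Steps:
N = 18 (N = -4 + 22/1 = -4 + 22*1 = -4 + 22 = 18)
B(r) = (20 + r)/(2*r) (B(r) = (20 + r)/((2*r)) = (20 + r)*(1/(2*r)) = (20 + r)/(2*r))
c(n, H) = -4 + (39/38 + n)/(6*(-457 + H)) (c(n, H) = -4 + ((n + (½)*(20 + 19)/19)/(H - 457))/6 = -4 + ((n + (½)*(1/19)*39)/(-457 + H))/6 = -4 + ((n + 39/38)/(-457 + H))/6 = -4 + ((39/38 + n)/(-457 + H))/6 = -4 + (39/38 + n)/(6*(-457 + H)))
c(M(N), 111) - 228520 = (416823 - 912*111 + 38*(-7))/(228*(-457 + 111)) - 228520 = (1/228)*(416823 - 101232 - 266)/(-346) - 228520 = (1/228)*(-1/346)*315325 - 228520 = -315325/78888 - 228520 = -18027801085/78888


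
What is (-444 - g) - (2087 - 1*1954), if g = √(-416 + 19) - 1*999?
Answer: 422 - I*√397 ≈ 422.0 - 19.925*I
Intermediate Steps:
g = -999 + I*√397 (g = √(-397) - 999 = I*√397 - 999 = -999 + I*√397 ≈ -999.0 + 19.925*I)
(-444 - g) - (2087 - 1*1954) = (-444 - (-999 + I*√397)) - (2087 - 1*1954) = (-444 + (999 - I*√397)) - (2087 - 1954) = (555 - I*√397) - 1*133 = (555 - I*√397) - 133 = 422 - I*√397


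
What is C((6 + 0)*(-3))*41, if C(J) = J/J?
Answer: 41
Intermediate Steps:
C(J) = 1
C((6 + 0)*(-3))*41 = 1*41 = 41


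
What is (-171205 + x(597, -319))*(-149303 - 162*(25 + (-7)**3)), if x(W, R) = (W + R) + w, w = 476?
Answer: 16667891937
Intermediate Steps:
x(W, R) = 476 + R + W (x(W, R) = (W + R) + 476 = (R + W) + 476 = 476 + R + W)
(-171205 + x(597, -319))*(-149303 - 162*(25 + (-7)**3)) = (-171205 + (476 - 319 + 597))*(-149303 - 162*(25 + (-7)**3)) = (-171205 + 754)*(-149303 - 162*(25 - 343)) = -170451*(-149303 - 162*(-318)) = -170451*(-149303 + 51516) = -170451*(-97787) = 16667891937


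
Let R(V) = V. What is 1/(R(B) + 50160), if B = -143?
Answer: 1/50017 ≈ 1.9993e-5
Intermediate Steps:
1/(R(B) + 50160) = 1/(-143 + 50160) = 1/50017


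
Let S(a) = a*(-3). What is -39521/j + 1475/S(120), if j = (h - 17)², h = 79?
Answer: -994873/69192 ≈ -14.378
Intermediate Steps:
S(a) = -3*a
j = 3844 (j = (79 - 17)² = 62² = 3844)
-39521/j + 1475/S(120) = -39521/3844 + 1475/((-3*120)) = -39521*1/3844 + 1475/(-360) = -39521/3844 + 1475*(-1/360) = -39521/3844 - 295/72 = -994873/69192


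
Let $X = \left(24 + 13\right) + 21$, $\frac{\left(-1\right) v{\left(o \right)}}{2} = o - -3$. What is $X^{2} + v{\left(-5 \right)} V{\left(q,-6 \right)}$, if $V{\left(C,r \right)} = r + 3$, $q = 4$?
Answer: $3352$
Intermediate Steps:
$v{\left(o \right)} = -6 - 2 o$ ($v{\left(o \right)} = - 2 \left(o - -3\right) = - 2 \left(o + 3\right) = - 2 \left(3 + o\right) = -6 - 2 o$)
$V{\left(C,r \right)} = 3 + r$
$X = 58$ ($X = 37 + 21 = 58$)
$X^{2} + v{\left(-5 \right)} V{\left(q,-6 \right)} = 58^{2} + \left(-6 - -10\right) \left(3 - 6\right) = 3364 + \left(-6 + 10\right) \left(-3\right) = 3364 + 4 \left(-3\right) = 3364 - 12 = 3352$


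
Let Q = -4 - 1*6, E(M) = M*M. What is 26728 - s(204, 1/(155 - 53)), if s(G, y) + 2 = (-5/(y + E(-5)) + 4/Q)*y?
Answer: 17388002476/650505 ≈ 26730.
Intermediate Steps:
E(M) = M**2
Q = -10 (Q = -4 - 6 = -10)
s(G, y) = -2 + y*(-2/5 - 5/(25 + y)) (s(G, y) = -2 + (-5/(y + (-5)**2) + 4/(-10))*y = -2 + (-5/(y + 25) + 4*(-1/10))*y = -2 + (-5/(25 + y) - 2/5)*y = -2 + (-2/5 - 5/(25 + y))*y = -2 + y*(-2/5 - 5/(25 + y)))
26728 - s(204, 1/(155 - 53)) = 26728 - (-250 - 85/(155 - 53) - 2/(155 - 53)**2)/(5*(25 + 1/(155 - 53))) = 26728 - (-250 - 85/102 - 2*(1/102)**2)/(5*(25 + 1/102)) = 26728 - (-250 - 85*1/102 - 2*(1/102)**2)/(5*(25 + 1/102)) = 26728 - (-250 - 5/6 - 2*1/10404)/(5*2551/102) = 26728 - 102*(-250 - 5/6 - 1/5202)/(5*2551) = 26728 - 102*(-652418)/(5*2551*2601) = 26728 - 1*(-1304836/650505) = 26728 + 1304836/650505 = 17388002476/650505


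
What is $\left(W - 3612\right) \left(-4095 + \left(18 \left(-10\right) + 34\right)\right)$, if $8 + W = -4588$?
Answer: $34810128$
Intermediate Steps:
$W = -4596$ ($W = -8 - 4588 = -4596$)
$\left(W - 3612\right) \left(-4095 + \left(18 \left(-10\right) + 34\right)\right) = \left(-4596 - 3612\right) \left(-4095 + \left(18 \left(-10\right) + 34\right)\right) = - 8208 \left(-4095 + \left(-180 + 34\right)\right) = - 8208 \left(-4095 - 146\right) = \left(-8208\right) \left(-4241\right) = 34810128$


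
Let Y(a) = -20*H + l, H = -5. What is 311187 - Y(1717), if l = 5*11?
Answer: 311032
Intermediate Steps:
l = 55
Y(a) = 155 (Y(a) = -20*(-5) + 55 = 100 + 55 = 155)
311187 - Y(1717) = 311187 - 1*155 = 311187 - 155 = 311032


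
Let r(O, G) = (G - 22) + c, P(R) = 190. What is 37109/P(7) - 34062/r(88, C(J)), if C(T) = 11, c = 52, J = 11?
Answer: -4950311/7790 ≈ -635.47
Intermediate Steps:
r(O, G) = 30 + G (r(O, G) = (G - 22) + 52 = (-22 + G) + 52 = 30 + G)
37109/P(7) - 34062/r(88, C(J)) = 37109/190 - 34062/(30 + 11) = 37109*(1/190) - 34062/41 = 37109/190 - 34062*1/41 = 37109/190 - 34062/41 = -4950311/7790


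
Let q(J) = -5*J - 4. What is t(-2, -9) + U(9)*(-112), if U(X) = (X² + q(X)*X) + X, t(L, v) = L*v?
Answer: 39330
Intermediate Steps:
q(J) = -4 - 5*J
U(X) = X + X² + X*(-4 - 5*X) (U(X) = (X² + (-4 - 5*X)*X) + X = (X² + X*(-4 - 5*X)) + X = X + X² + X*(-4 - 5*X))
t(-2, -9) + U(9)*(-112) = -2*(-9) + (9*(-3 - 4*9))*(-112) = 18 + (9*(-3 - 36))*(-112) = 18 + (9*(-39))*(-112) = 18 - 351*(-112) = 18 + 39312 = 39330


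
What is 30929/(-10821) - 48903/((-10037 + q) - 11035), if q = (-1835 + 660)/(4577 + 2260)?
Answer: -837955303000/1558986220419 ≈ -0.53750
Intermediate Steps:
q = -1175/6837 ≈ -0.17186
30929/(-10821) - 48903/((-10037 + q) - 11035) = 30929/(-10821) - 48903/((-10037 - 1175/6837) - 11035) = 30929*(-1/10821) - 48903/(-68624144/6837 - 11035) = -30929/10821 - 48903/(-144070439/6837) = -30929/10821 - 48903*(-6837/144070439) = -30929/10821 + 334349811/144070439 = -837955303000/1558986220419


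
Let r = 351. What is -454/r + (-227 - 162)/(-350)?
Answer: -22361/122850 ≈ -0.18202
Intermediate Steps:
-454/r + (-227 - 162)/(-350) = -454/351 + (-227 - 162)/(-350) = -454*1/351 - 389*(-1/350) = -454/351 + 389/350 = -22361/122850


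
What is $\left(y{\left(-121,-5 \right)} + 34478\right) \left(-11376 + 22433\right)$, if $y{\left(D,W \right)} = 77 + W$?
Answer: $382019350$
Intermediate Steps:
$\left(y{\left(-121,-5 \right)} + 34478\right) \left(-11376 + 22433\right) = \left(\left(77 - 5\right) + 34478\right) \left(-11376 + 22433\right) = \left(72 + 34478\right) 11057 = 34550 \cdot 11057 = 382019350$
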